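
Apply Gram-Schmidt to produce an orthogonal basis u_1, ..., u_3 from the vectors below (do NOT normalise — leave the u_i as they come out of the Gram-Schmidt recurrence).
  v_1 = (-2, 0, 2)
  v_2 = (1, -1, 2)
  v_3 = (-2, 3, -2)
Orthogonal basis:
  u_1 = (-2, 0, 2)
  u_2 = (3/2, -1, 3/2)
  u_3 = (5/11, 15/11, 5/11)

Apply the Gram-Schmidt recurrence
  u_1 = v_1
  u_i = v_i − Σ_{j<i} ((v_i · u_j) / (u_j · u_j)) · u_j.

Step by step this gives:
  u_1 = (-2, 0, 2)
  u_2 = (3/2, -1, 3/2)
  u_3 = (5/11, 15/11, 5/11)

Orthogonality check:
  u_2 · u_1 = 0 (should be 0)
  u_3 · u_1 = 0 (should be 0)
  u_3 · u_2 = 0 (should be 0)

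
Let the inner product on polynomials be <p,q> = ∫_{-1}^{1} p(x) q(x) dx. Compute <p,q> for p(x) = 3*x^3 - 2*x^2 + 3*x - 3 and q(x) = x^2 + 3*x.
<p,q> = 34/5

Expand the product: p(x)·q(x) = 3*x^5 + 7*x^4 - 3*x^3 + 6*x^2 - 9*x.
∫_{-1}^{1} of each monomial x^k gives [2/(k+1) if k even, 0 if k odd]. Integrating term-by-term (or equivalently evaluating the antiderivative F(x) = x^6/2 + 7*x^5/5 - 3*x^4/4 + 2*x^3 - 9*x^2/2 at the endpoints):
  F(1) − F(−1) = -27/20 − (-163/20) = 34/5.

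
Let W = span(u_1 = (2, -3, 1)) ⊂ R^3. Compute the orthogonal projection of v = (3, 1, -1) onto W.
proj_W(v) = (2/7, -3/7, 1/7)

Set up U = [u_1 | ... | u_1] ∈ R^(3×1). The projector onto W = col(U) is P = U (U^T U)^(-1) U^T.
Compute U^T U =
  [14],
and U^T v = (2).
Solve U^T U · c = U^T v for the coefficients: c = (1/7). The projection is proj_W(v) = U c.
Check: (v - proj_W(v)) · u_1 = 0  (should be 0).
Result: proj_W(v) = (2/7, -3/7, 1/7).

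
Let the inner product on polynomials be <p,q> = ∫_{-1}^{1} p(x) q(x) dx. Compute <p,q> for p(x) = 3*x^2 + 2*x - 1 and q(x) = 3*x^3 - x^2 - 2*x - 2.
<p,q> = -4/5

Expand the product: p(x)·q(x) = 9*x^5 + 3*x^4 - 11*x^3 - 9*x^2 - 2*x + 2.
∫_{-1}^{1} of each monomial x^k gives [2/(k+1) if k even, 0 if k odd]. Integrating term-by-term (or equivalently evaluating the antiderivative F(x) = 3*x^6/2 + 3*x^5/5 - 11*x^4/4 - 3*x^3 - x^2 + 2*x at the endpoints):
  F(1) − F(−1) = -53/20 − (-37/20) = -4/5.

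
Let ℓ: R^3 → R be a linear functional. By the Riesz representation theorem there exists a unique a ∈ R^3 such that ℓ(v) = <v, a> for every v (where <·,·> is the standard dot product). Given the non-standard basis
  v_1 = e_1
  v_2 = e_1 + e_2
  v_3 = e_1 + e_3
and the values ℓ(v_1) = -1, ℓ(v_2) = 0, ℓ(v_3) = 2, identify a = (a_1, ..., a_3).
a = (-1, 1, 3)

Write a = (a_1, ..., a_3) in the standard basis. For each basis vector v_i, ℓ(v_i) = <v_i, a> is a linear equation in the a_j's. Collect the n equations into a matrix system V a = ℓ, where row i of V is v_i (expressed in the standard basis). Since V is invertible (lower-triangular with 1s on the diagonal, up to permutation), solve by back-substitution:
  V =
[[1, 0, 0],
 [1, 1, 0],
 [1, 0, 1]]
  V a = (-1, 0, 2)
Solving gives a = (-1, 1, 3).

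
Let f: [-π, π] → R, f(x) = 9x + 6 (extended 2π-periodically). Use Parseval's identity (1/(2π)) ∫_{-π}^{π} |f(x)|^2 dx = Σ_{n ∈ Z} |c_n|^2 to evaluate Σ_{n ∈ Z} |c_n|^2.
Σ |c_n|^2 = 27π^2 + 36

Expand and integrate term by term over [-π, π]:
  ∫ (9x)^2 dx = 81·(2π^3/3); ∫ 2·9·(6)·x dx = 0 (odd integrand); ∫ 6^2 dx = 36·2π.
So (1/(2π)) ∫_{-π}^{π} (9x + 6)^2 dx = 81π^2/3 + 36 = 27π^2 + 36.
Parseval ⇒ Σ |c_n|^2 = 27π^2 + 36.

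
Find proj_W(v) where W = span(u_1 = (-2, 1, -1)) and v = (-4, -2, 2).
proj_W(v) = (-4/3, 2/3, -2/3)

Set up U = [u_1 | ... | u_1] ∈ R^(3×1). The projector onto W = col(U) is P = U (U^T U)^(-1) U^T.
Compute U^T U =
  [6],
and U^T v = (4).
Solve U^T U · c = U^T v for the coefficients: c = (2/3). The projection is proj_W(v) = U c.
Check: (v - proj_W(v)) · u_1 = 0  (should be 0).
Result: proj_W(v) = (-4/3, 2/3, -2/3).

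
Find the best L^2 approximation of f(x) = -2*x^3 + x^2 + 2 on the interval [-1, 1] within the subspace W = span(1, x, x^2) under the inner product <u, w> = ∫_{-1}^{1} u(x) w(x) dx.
g(x) = x^2 - 6*x/5 + 2

The best approximation g ∈ W is the orthogonal projection of f onto W. Writing g = a_0 + a_1 x + a_2 x^2, the coefficients solve the normal equations G · a = b where
  G_{ij} = <φ_i, φ_j> and b_i = <f, φ_i>, with φ_0 = 1, φ_1 = x, φ_2 = x^2.
G =
  [2, 0, 2/3]
  [0, 2/3, 0]
  [2/3, 0, 2/5],
b = (14/3, -4/5, 26/15).
Solving gives a_0 = 2, a_1 = -6/5, a_2 = 1, so
  g(x) = x^2 - 6*x/5 + 2.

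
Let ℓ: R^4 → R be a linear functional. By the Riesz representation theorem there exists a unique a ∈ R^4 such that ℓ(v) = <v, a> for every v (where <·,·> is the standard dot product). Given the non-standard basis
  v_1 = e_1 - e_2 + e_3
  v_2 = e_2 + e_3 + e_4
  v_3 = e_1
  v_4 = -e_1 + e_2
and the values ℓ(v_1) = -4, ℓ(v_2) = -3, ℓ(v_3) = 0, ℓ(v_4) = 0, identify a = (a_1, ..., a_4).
a = (0, 0, -4, 1)

Write a = (a_1, ..., a_4) in the standard basis. For each basis vector v_i, ℓ(v_i) = <v_i, a> is a linear equation in the a_j's. Collect the n equations into a matrix system V a = ℓ, where row i of V is v_i (expressed in the standard basis). Since V is invertible (lower-triangular with 1s on the diagonal, up to permutation), solve by back-substitution:
  V =
[[1, -1, 1, 0],
 [0, 1, 1, 1],
 [1, 0, 0, 0],
 [-1, 1, 0, 0]]
  V a = (-4, -3, 0, 0)
Solving gives a = (0, 0, -4, 1).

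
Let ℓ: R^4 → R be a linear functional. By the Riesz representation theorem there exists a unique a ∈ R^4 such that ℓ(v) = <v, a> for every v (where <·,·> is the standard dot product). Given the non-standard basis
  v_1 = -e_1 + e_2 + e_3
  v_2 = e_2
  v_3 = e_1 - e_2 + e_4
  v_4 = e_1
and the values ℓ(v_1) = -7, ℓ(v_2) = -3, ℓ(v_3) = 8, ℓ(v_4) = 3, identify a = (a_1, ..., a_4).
a = (3, -3, -1, 2)

Write a = (a_1, ..., a_4) in the standard basis. For each basis vector v_i, ℓ(v_i) = <v_i, a> is a linear equation in the a_j's. Collect the n equations into a matrix system V a = ℓ, where row i of V is v_i (expressed in the standard basis). Since V is invertible (lower-triangular with 1s on the diagonal, up to permutation), solve by back-substitution:
  V =
[[-1, 1, 1, 0],
 [0, 1, 0, 0],
 [1, -1, 0, 1],
 [1, 0, 0, 0]]
  V a = (-7, -3, 8, 3)
Solving gives a = (3, -3, -1, 2).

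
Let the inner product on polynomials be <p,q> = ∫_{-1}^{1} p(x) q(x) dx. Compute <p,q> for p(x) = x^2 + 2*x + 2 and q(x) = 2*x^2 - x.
<p,q> = 32/15

Expand the product: p(x)·q(x) = 2*x^4 + 3*x^3 + 2*x^2 - 2*x.
∫_{-1}^{1} of each monomial x^k gives [2/(k+1) if k even, 0 if k odd]. Integrating term-by-term (or equivalently evaluating the antiderivative F(x) = 2*x^5/5 + 3*x^4/4 + 2*x^3/3 - x^2 at the endpoints):
  F(1) − F(−1) = 49/60 − (-79/60) = 32/15.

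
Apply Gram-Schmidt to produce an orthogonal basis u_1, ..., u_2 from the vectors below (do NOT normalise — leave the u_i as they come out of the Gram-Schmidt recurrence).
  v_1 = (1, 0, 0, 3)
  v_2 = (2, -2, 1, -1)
Orthogonal basis:
  u_1 = (1, 0, 0, 3)
  u_2 = (21/10, -2, 1, -7/10)

Apply the Gram-Schmidt recurrence
  u_1 = v_1
  u_i = v_i − Σ_{j<i} ((v_i · u_j) / (u_j · u_j)) · u_j.

Step by step this gives:
  u_1 = (1, 0, 0, 3)
  u_2 = (21/10, -2, 1, -7/10)

Orthogonality check:
  u_2 · u_1 = 0 (should be 0)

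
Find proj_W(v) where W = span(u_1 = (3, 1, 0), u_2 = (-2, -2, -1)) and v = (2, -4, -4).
proj_W(v) = (27/13, -55/13, -48/13)

Set up U = [u_1 | ... | u_2] ∈ R^(3×2). The projector onto W = col(U) is P = U (U^T U)^(-1) U^T.
Compute U^T U =
  [10, -8]
  [-8, 9],
and U^T v = (2, 8).
Solve U^T U · c = U^T v for the coefficients: c = (41/13, 48/13). The projection is proj_W(v) = U c.
Check: (v - proj_W(v)) · u_1 = 0  (should be 0).
Check: (v - proj_W(v)) · u_2 = 0  (should be 0).
Result: proj_W(v) = (27/13, -55/13, -48/13).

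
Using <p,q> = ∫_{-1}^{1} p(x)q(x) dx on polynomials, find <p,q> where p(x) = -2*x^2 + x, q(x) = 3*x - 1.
<p,q> = 10/3

Expand the product: p(x)·q(x) = -6*x^3 + 5*x^2 - x.
∫_{-1}^{1} of each monomial x^k gives [2/(k+1) if k even, 0 if k odd]. Integrating term-by-term (or equivalently evaluating the antiderivative F(x) = -3*x^4/2 + 5*x^3/3 - x^2/2 at the endpoints):
  F(1) − F(−1) = -1/3 − (-11/3) = 10/3.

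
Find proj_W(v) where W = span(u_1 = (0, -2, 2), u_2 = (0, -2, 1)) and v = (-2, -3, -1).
proj_W(v) = (0, -3, -1)

Set up U = [u_1 | ... | u_2] ∈ R^(3×2). The projector onto W = col(U) is P = U (U^T U)^(-1) U^T.
Compute U^T U =
  [8, 6]
  [6, 5],
and U^T v = (4, 5).
Solve U^T U · c = U^T v for the coefficients: c = (-5/2, 4). The projection is proj_W(v) = U c.
Check: (v - proj_W(v)) · u_1 = 0  (should be 0).
Check: (v - proj_W(v)) · u_2 = 0  (should be 0).
Result: proj_W(v) = (0, -3, -1).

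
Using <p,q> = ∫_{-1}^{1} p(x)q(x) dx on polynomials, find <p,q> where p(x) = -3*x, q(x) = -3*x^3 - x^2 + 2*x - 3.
<p,q> = -2/5

Expand the product: p(x)·q(x) = 9*x^4 + 3*x^3 - 6*x^2 + 9*x.
∫_{-1}^{1} of each monomial x^k gives [2/(k+1) if k even, 0 if k odd]. Integrating term-by-term (or equivalently evaluating the antiderivative F(x) = 9*x^5/5 + 3*x^4/4 - 2*x^3 + 9*x^2/2 at the endpoints):
  F(1) − F(−1) = 101/20 − (109/20) = -2/5.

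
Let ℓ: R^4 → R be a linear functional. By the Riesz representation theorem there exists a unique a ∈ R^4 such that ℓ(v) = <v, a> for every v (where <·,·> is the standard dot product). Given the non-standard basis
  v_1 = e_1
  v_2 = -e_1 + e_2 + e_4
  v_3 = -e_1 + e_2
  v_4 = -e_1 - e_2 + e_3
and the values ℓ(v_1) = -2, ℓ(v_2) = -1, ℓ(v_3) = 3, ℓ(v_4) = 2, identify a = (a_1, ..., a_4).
a = (-2, 1, 1, -4)

Write a = (a_1, ..., a_4) in the standard basis. For each basis vector v_i, ℓ(v_i) = <v_i, a> is a linear equation in the a_j's. Collect the n equations into a matrix system V a = ℓ, where row i of V is v_i (expressed in the standard basis). Since V is invertible (lower-triangular with 1s on the diagonal, up to permutation), solve by back-substitution:
  V =
[[1, 0, 0, 0],
 [-1, 1, 0, 1],
 [-1, 1, 0, 0],
 [-1, -1, 1, 0]]
  V a = (-2, -1, 3, 2)
Solving gives a = (-2, 1, 1, -4).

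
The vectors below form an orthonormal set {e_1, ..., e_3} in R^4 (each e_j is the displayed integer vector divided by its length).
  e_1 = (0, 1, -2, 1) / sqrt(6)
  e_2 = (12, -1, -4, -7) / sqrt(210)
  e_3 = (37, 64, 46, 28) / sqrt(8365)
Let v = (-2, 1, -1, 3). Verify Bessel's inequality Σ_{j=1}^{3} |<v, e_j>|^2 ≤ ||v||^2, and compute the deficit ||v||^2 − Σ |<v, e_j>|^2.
Σ |<v, e_j>|^2 = 3464/239; ||v||^2 = 15; deficit = 121/239

Write each e_j = u_j / sqrt(<u_j, u_j>) where u_j is the displayed integer vector. Then <v, e_j> = <v, u_j> / sqrt(<u_j, u_j>), so |<v, e_j>|^2 = <v, u_j>^2 / <u_j, u_j>.
Coefficients: <v, e_1> = 6/sqrt(6), <v, e_2> = -42/sqrt(210), <v, e_3> = 28/sqrt(8365).
Square and sum: Σ |<v, e_j>|^2 = 3464/239.
Compute ||v||^2 = v·v = 15.
Deficit = 15 − 3464/239 = 121/239 ≥ 0, confirming Bessel's inequality. (The deficit equals ||v − Σ <v,e_j> e_j||^2, the squared distance from v to span{e_j}.)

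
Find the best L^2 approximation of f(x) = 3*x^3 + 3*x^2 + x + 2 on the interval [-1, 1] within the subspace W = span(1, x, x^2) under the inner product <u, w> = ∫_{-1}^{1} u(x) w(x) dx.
g(x) = 3*x^2 + 14*x/5 + 2

The best approximation g ∈ W is the orthogonal projection of f onto W. Writing g = a_0 + a_1 x + a_2 x^2, the coefficients solve the normal equations G · a = b where
  G_{ij} = <φ_i, φ_j> and b_i = <f, φ_i>, with φ_0 = 1, φ_1 = x, φ_2 = x^2.
G =
  [2, 0, 2/3]
  [0, 2/3, 0]
  [2/3, 0, 2/5],
b = (6, 28/15, 38/15).
Solving gives a_0 = 2, a_1 = 14/5, a_2 = 3, so
  g(x) = 3*x^2 + 14*x/5 + 2.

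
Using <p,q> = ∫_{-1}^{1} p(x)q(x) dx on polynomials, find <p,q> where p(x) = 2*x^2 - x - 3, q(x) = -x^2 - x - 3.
<p,q> = 238/15

Expand the product: p(x)·q(x) = -2*x^4 - x^3 - 2*x^2 + 6*x + 9.
∫_{-1}^{1} of each monomial x^k gives [2/(k+1) if k even, 0 if k odd]. Integrating term-by-term (or equivalently evaluating the antiderivative F(x) = -2*x^5/5 - x^4/4 - 2*x^3/3 + 3*x^2 + 9*x at the endpoints):
  F(1) − F(−1) = 641/60 − (-311/60) = 238/15.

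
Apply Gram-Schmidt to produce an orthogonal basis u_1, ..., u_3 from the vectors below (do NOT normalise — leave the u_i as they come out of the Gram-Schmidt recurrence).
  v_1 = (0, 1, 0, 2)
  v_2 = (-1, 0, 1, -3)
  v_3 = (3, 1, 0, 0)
Orthogonal basis:
  u_1 = (0, 1, 0, 2)
  u_2 = (-1, 6/5, 1, -3/5)
  u_3 = (48/19, 26/19, 9/19, -13/19)

Apply the Gram-Schmidt recurrence
  u_1 = v_1
  u_i = v_i − Σ_{j<i} ((v_i · u_j) / (u_j · u_j)) · u_j.

Step by step this gives:
  u_1 = (0, 1, 0, 2)
  u_2 = (-1, 6/5, 1, -3/5)
  u_3 = (48/19, 26/19, 9/19, -13/19)

Orthogonality check:
  u_2 · u_1 = 0 (should be 0)
  u_3 · u_1 = 0 (should be 0)
  u_3 · u_2 = 0 (should be 0)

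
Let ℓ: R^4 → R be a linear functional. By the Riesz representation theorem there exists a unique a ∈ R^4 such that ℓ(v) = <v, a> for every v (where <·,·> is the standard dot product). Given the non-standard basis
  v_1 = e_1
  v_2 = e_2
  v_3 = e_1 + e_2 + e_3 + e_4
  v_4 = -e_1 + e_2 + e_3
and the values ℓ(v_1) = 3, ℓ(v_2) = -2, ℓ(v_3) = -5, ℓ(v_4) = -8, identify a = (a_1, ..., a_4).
a = (3, -2, -3, -3)

Write a = (a_1, ..., a_4) in the standard basis. For each basis vector v_i, ℓ(v_i) = <v_i, a> is a linear equation in the a_j's. Collect the n equations into a matrix system V a = ℓ, where row i of V is v_i (expressed in the standard basis). Since V is invertible (lower-triangular with 1s on the diagonal, up to permutation), solve by back-substitution:
  V =
[[1, 0, 0, 0],
 [0, 1, 0, 0],
 [1, 1, 1, 1],
 [-1, 1, 1, 0]]
  V a = (3, -2, -5, -8)
Solving gives a = (3, -2, -3, -3).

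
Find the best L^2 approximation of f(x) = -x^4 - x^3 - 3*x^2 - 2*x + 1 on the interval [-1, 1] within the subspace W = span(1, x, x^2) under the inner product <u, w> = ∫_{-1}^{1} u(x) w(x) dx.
g(x) = -27*x^2/7 - 13*x/5 + 38/35

The best approximation g ∈ W is the orthogonal projection of f onto W. Writing g = a_0 + a_1 x + a_2 x^2, the coefficients solve the normal equations G · a = b where
  G_{ij} = <φ_i, φ_j> and b_i = <f, φ_i>, with φ_0 = 1, φ_1 = x, φ_2 = x^2.
G =
  [2, 0, 2/3]
  [0, 2/3, 0]
  [2/3, 0, 2/5],
b = (-2/5, -26/15, -86/105).
Solving gives a_0 = 38/35, a_1 = -13/5, a_2 = -27/7, so
  g(x) = -27*x^2/7 - 13*x/5 + 38/35.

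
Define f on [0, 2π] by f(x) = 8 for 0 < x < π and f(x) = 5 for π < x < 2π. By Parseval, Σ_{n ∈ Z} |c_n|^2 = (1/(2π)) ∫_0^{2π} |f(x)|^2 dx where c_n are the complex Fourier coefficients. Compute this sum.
Σ |c_n|^2 = 89/2

Parseval equates the L^2 energy of f (normalised by 1/(2π)) with the ℓ^2 sum of its Fourier coefficients: (1/(2π)) ∫_0^{2π} |f|^2 = Σ |c_n|^2.
Compute the left side: (1/(2π)) [∫_0^π 8^2 dx + ∫_π^{2π} 5^2 dx] = (1/(2π)) · (64π + 25π) = (64 + 25)/2 = 89/2.
So Σ_{n ∈ Z} |c_n|^2 = 89/2.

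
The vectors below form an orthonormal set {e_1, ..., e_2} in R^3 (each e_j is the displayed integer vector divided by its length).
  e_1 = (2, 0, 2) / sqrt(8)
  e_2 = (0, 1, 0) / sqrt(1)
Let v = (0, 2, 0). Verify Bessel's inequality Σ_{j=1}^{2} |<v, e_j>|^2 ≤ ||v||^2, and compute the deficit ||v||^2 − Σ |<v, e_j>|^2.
Σ |<v, e_j>|^2 = 4; ||v||^2 = 4; deficit = 0

Write each e_j = u_j / sqrt(<u_j, u_j>) where u_j is the displayed integer vector. Then <v, e_j> = <v, u_j> / sqrt(<u_j, u_j>), so |<v, e_j>|^2 = <v, u_j>^2 / <u_j, u_j>.
Coefficients: <v, e_1> = 0/sqrt(8), <v, e_2> = 2/sqrt(1).
Square and sum: Σ |<v, e_j>|^2 = 4.
Compute ||v||^2 = v·v = 4.
Deficit = 4 − 4 = 0 ≥ 0, confirming Bessel's inequality. (The deficit equals ||v − Σ <v,e_j> e_j||^2, the squared distance from v to span{e_j}.)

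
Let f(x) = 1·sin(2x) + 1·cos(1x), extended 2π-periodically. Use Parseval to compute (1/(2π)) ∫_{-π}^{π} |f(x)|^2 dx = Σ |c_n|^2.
Σ |c_n|^2 = 1

Expand |f|^2 and use orthogonality of {sin(nx), cos(mx)} on [-π, π]:
  ∫_{-π}^{π} sin(nx)^2 dx = π, ∫ cos(mx)^2 dx = π, and cross terms integrate to 0.
So ∫_{-π}^{π} f(x)^2 dx = 1^2 · π + 1^2 · π = (1 + 1)π.
Divide by 2π: (1 + 1)/2 = 1.
By Parseval, this equals Σ |c_n|^2.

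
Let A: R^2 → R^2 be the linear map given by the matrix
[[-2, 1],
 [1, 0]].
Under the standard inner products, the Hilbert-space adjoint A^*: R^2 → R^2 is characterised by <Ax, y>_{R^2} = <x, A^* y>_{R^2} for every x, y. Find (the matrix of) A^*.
A^* = A^T =
[[-2, 1],
 [1, 0]]

For real matrices with standard dot products, the defining identity <Ax, y> = <x, A^* y> gives (Ax)^T y = x^T (A^*) y, i.e. x^T A^T y = x^T (A^*) y. Since this holds for all x, y, we must have A^* = A^T. Therefore
A^* =
[[-2, 1],
 [1, 0]].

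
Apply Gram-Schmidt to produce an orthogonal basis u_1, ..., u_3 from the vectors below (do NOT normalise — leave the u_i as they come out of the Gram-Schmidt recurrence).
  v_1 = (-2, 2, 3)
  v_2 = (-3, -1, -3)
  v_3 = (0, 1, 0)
Orthogonal basis:
  u_1 = (-2, 2, 3)
  u_2 = (-61/17, -7/17, -36/17)
  u_3 = (45/298, 225/298, -60/149)

Apply the Gram-Schmidt recurrence
  u_1 = v_1
  u_i = v_i − Σ_{j<i} ((v_i · u_j) / (u_j · u_j)) · u_j.

Step by step this gives:
  u_1 = (-2, 2, 3)
  u_2 = (-61/17, -7/17, -36/17)
  u_3 = (45/298, 225/298, -60/149)

Orthogonality check:
  u_2 · u_1 = 0 (should be 0)
  u_3 · u_1 = 0 (should be 0)
  u_3 · u_2 = 0 (should be 0)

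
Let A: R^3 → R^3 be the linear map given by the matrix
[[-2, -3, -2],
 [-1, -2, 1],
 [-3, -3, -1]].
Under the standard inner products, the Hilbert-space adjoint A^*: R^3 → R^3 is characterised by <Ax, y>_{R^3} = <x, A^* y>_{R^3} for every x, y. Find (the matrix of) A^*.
A^* = A^T =
[[-2, -1, -3],
 [-3, -2, -3],
 [-2, 1, -1]]

For real matrices with standard dot products, the defining identity <Ax, y> = <x, A^* y> gives (Ax)^T y = x^T (A^*) y, i.e. x^T A^T y = x^T (A^*) y. Since this holds for all x, y, we must have A^* = A^T. Therefore
A^* =
[[-2, -1, -3],
 [-3, -2, -3],
 [-2, 1, -1]].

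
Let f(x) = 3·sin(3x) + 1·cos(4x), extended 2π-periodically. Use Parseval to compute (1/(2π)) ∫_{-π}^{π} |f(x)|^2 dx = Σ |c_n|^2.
Σ |c_n|^2 = 5

Expand |f|^2 and use orthogonality of {sin(nx), cos(mx)} on [-π, π]:
  ∫_{-π}^{π} sin(nx)^2 dx = π, ∫ cos(mx)^2 dx = π, and cross terms integrate to 0.
So ∫_{-π}^{π} f(x)^2 dx = 3^2 · π + 1^2 · π = (9 + 1)π.
Divide by 2π: (9 + 1)/2 = 5.
By Parseval, this equals Σ |c_n|^2.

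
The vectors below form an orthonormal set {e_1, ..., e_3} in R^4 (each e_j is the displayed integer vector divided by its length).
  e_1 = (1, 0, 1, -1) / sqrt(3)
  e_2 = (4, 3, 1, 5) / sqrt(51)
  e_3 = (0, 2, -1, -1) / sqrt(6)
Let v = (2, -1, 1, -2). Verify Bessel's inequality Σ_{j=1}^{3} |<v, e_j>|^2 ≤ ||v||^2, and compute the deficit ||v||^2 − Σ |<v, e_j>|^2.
Σ |<v, e_j>|^2 = 899/102; ||v||^2 = 10; deficit = 121/102

Write each e_j = u_j / sqrt(<u_j, u_j>) where u_j is the displayed integer vector. Then <v, e_j> = <v, u_j> / sqrt(<u_j, u_j>), so |<v, e_j>|^2 = <v, u_j>^2 / <u_j, u_j>.
Coefficients: <v, e_1> = 5/sqrt(3), <v, e_2> = -4/sqrt(51), <v, e_3> = -1/sqrt(6).
Square and sum: Σ |<v, e_j>|^2 = 899/102.
Compute ||v||^2 = v·v = 10.
Deficit = 10 − 899/102 = 121/102 ≥ 0, confirming Bessel's inequality. (The deficit equals ||v − Σ <v,e_j> e_j||^2, the squared distance from v to span{e_j}.)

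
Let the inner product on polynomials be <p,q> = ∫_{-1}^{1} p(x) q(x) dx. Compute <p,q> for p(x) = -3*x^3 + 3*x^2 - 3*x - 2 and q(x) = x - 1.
<p,q> = -6/5

Expand the product: p(x)·q(x) = -3*x^4 + 6*x^3 - 6*x^2 + x + 2.
∫_{-1}^{1} of each monomial x^k gives [2/(k+1) if k even, 0 if k odd]. Integrating term-by-term (or equivalently evaluating the antiderivative F(x) = -3*x^5/5 + 3*x^4/2 - 2*x^3 + x^2/2 + 2*x at the endpoints):
  F(1) − F(−1) = 7/5 − (13/5) = -6/5.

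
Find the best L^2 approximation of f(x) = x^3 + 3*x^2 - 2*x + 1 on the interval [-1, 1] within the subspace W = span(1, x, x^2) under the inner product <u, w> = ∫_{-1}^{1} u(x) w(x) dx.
g(x) = 3*x^2 - 7*x/5 + 1

The best approximation g ∈ W is the orthogonal projection of f onto W. Writing g = a_0 + a_1 x + a_2 x^2, the coefficients solve the normal equations G · a = b where
  G_{ij} = <φ_i, φ_j> and b_i = <f, φ_i>, with φ_0 = 1, φ_1 = x, φ_2 = x^2.
G =
  [2, 0, 2/3]
  [0, 2/3, 0]
  [2/3, 0, 2/5],
b = (4, -14/15, 28/15).
Solving gives a_0 = 1, a_1 = -7/5, a_2 = 3, so
  g(x) = 3*x^2 - 7*x/5 + 1.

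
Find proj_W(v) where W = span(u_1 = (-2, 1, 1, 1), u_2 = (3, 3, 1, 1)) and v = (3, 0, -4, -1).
proj_W(v) = (483/139, -165/139, -199/139, -199/139)

Set up U = [u_1 | ... | u_2] ∈ R^(4×2). The projector onto W = col(U) is P = U (U^T U)^(-1) U^T.
Compute U^T U =
  [7, -1]
  [-1, 20],
and U^T v = (-11, 4).
Solve U^T U · c = U^T v for the coefficients: c = (-216/139, 17/139). The projection is proj_W(v) = U c.
Check: (v - proj_W(v)) · u_1 = 0  (should be 0).
Check: (v - proj_W(v)) · u_2 = 0  (should be 0).
Result: proj_W(v) = (483/139, -165/139, -199/139, -199/139).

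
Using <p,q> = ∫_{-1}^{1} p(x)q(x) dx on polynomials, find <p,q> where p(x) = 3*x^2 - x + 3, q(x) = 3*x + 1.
<p,q> = 6

Expand the product: p(x)·q(x) = 9*x^3 + 8*x + 3.
∫_{-1}^{1} of each monomial x^k gives [2/(k+1) if k even, 0 if k odd]. Integrating term-by-term (or equivalently evaluating the antiderivative F(x) = 9*x^4/4 + 4*x^2 + 3*x at the endpoints):
  F(1) − F(−1) = 37/4 − (13/4) = 6.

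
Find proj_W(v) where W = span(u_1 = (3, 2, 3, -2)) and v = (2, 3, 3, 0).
proj_W(v) = (63/26, 21/13, 63/26, -21/13)

Set up U = [u_1 | ... | u_1] ∈ R^(4×1). The projector onto W = col(U) is P = U (U^T U)^(-1) U^T.
Compute U^T U =
  [26],
and U^T v = (21).
Solve U^T U · c = U^T v for the coefficients: c = (21/26). The projection is proj_W(v) = U c.
Check: (v - proj_W(v)) · u_1 = 0  (should be 0).
Result: proj_W(v) = (63/26, 21/13, 63/26, -21/13).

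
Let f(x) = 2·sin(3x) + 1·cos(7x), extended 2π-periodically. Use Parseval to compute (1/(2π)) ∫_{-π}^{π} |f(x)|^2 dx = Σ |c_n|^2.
Σ |c_n|^2 = 5/2

Expand |f|^2 and use orthogonality of {sin(nx), cos(mx)} on [-π, π]:
  ∫_{-π}^{π} sin(nx)^2 dx = π, ∫ cos(mx)^2 dx = π, and cross terms integrate to 0.
So ∫_{-π}^{π} f(x)^2 dx = 2^2 · π + 1^2 · π = (4 + 1)π.
Divide by 2π: (4 + 1)/2 = 5/2.
By Parseval, this equals Σ |c_n|^2.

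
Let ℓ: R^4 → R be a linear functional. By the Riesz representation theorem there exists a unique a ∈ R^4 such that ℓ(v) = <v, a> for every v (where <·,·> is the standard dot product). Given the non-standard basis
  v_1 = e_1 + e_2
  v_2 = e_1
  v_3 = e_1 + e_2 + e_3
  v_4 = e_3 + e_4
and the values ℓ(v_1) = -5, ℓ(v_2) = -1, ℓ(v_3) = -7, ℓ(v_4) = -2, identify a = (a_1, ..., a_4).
a = (-1, -4, -2, 0)

Write a = (a_1, ..., a_4) in the standard basis. For each basis vector v_i, ℓ(v_i) = <v_i, a> is a linear equation in the a_j's. Collect the n equations into a matrix system V a = ℓ, where row i of V is v_i (expressed in the standard basis). Since V is invertible (lower-triangular with 1s on the diagonal, up to permutation), solve by back-substitution:
  V =
[[1, 1, 0, 0],
 [1, 0, 0, 0],
 [1, 1, 1, 0],
 [0, 0, 1, 1]]
  V a = (-5, -1, -7, -2)
Solving gives a = (-1, -4, -2, 0).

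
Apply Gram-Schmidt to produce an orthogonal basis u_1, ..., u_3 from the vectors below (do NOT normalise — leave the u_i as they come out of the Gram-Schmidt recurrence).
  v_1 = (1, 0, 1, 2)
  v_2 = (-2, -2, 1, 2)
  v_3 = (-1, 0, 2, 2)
Orthogonal basis:
  u_1 = (1, 0, 1, 2)
  u_2 = (-5/2, -2, 1/2, 1)
  u_3 = (-44/69, 22/23, 64/69, -10/69)

Apply the Gram-Schmidt recurrence
  u_1 = v_1
  u_i = v_i − Σ_{j<i} ((v_i · u_j) / (u_j · u_j)) · u_j.

Step by step this gives:
  u_1 = (1, 0, 1, 2)
  u_2 = (-5/2, -2, 1/2, 1)
  u_3 = (-44/69, 22/23, 64/69, -10/69)

Orthogonality check:
  u_2 · u_1 = 0 (should be 0)
  u_3 · u_1 = 0 (should be 0)
  u_3 · u_2 = 0 (should be 0)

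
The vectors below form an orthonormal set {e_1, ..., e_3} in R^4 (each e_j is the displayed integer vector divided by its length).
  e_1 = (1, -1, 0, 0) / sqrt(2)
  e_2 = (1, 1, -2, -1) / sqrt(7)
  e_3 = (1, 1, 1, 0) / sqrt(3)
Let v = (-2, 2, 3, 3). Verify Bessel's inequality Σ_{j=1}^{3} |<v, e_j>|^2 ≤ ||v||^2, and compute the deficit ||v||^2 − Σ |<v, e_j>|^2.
Σ |<v, e_j>|^2 = 158/7; ||v||^2 = 26; deficit = 24/7

Write each e_j = u_j / sqrt(<u_j, u_j>) where u_j is the displayed integer vector. Then <v, e_j> = <v, u_j> / sqrt(<u_j, u_j>), so |<v, e_j>|^2 = <v, u_j>^2 / <u_j, u_j>.
Coefficients: <v, e_1> = -4/sqrt(2), <v, e_2> = -9/sqrt(7), <v, e_3> = 3/sqrt(3).
Square and sum: Σ |<v, e_j>|^2 = 158/7.
Compute ||v||^2 = v·v = 26.
Deficit = 26 − 158/7 = 24/7 ≥ 0, confirming Bessel's inequality. (The deficit equals ||v − Σ <v,e_j> e_j||^2, the squared distance from v to span{e_j}.)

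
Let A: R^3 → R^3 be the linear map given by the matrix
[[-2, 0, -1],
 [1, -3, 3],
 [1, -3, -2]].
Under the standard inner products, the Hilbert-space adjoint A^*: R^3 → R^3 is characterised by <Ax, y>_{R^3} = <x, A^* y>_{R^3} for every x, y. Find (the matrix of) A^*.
A^* = A^T =
[[-2, 1, 1],
 [0, -3, -3],
 [-1, 3, -2]]

For real matrices with standard dot products, the defining identity <Ax, y> = <x, A^* y> gives (Ax)^T y = x^T (A^*) y, i.e. x^T A^T y = x^T (A^*) y. Since this holds for all x, y, we must have A^* = A^T. Therefore
A^* =
[[-2, 1, 1],
 [0, -3, -3],
 [-1, 3, -2]].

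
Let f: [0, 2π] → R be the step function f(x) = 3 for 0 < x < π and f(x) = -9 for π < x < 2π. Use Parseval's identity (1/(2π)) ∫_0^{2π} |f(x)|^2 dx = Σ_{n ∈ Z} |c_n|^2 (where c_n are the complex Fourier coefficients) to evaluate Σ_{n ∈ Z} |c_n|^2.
Σ |c_n|^2 = 45

Parseval equates the L^2 energy of f (normalised by 1/(2π)) with the ℓ^2 sum of its Fourier coefficients: (1/(2π)) ∫_0^{2π} |f|^2 = Σ |c_n|^2.
Compute the left side: (1/(2π)) [∫_0^π 3^2 dx + ∫_π^{2π} (-9)^2 dx] = (1/(2π)) · (9π + 81π) = (9 + 81)/2 = 45.
So Σ_{n ∈ Z} |c_n|^2 = 45.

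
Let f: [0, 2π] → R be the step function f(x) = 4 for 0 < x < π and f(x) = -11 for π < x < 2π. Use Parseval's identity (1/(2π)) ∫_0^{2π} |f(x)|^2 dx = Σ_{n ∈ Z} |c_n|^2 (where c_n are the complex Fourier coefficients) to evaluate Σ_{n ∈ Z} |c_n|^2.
Σ |c_n|^2 = 137/2

Parseval equates the L^2 energy of f (normalised by 1/(2π)) with the ℓ^2 sum of its Fourier coefficients: (1/(2π)) ∫_0^{2π} |f|^2 = Σ |c_n|^2.
Compute the left side: (1/(2π)) [∫_0^π 4^2 dx + ∫_π^{2π} (-11)^2 dx] = (1/(2π)) · (16π + 121π) = (16 + 121)/2 = 137/2.
So Σ_{n ∈ Z} |c_n|^2 = 137/2.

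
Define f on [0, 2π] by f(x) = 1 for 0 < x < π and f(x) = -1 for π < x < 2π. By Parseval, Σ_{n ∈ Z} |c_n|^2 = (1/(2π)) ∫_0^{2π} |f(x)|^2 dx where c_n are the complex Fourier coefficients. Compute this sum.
Σ |c_n|^2 = 1

Parseval equates the L^2 energy of f (normalised by 1/(2π)) with the ℓ^2 sum of its Fourier coefficients: (1/(2π)) ∫_0^{2π} |f|^2 = Σ |c_n|^2.
Compute the left side: (1/(2π)) [∫_0^π 1^2 dx + ∫_π^{2π} (-1)^2 dx] = (1/(2π)) · (1π + 1π) = (1 + 1)/2 = 1.
So Σ_{n ∈ Z} |c_n|^2 = 1.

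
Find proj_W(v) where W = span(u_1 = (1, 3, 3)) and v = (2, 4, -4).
proj_W(v) = (2/19, 6/19, 6/19)

Set up U = [u_1 | ... | u_1] ∈ R^(3×1). The projector onto W = col(U) is P = U (U^T U)^(-1) U^T.
Compute U^T U =
  [19],
and U^T v = (2).
Solve U^T U · c = U^T v for the coefficients: c = (2/19). The projection is proj_W(v) = U c.
Check: (v - proj_W(v)) · u_1 = 0  (should be 0).
Result: proj_W(v) = (2/19, 6/19, 6/19).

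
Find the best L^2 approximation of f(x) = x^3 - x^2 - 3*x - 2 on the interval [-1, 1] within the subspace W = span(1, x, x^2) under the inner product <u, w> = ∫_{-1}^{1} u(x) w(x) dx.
g(x) = -x^2 - 12*x/5 - 2

The best approximation g ∈ W is the orthogonal projection of f onto W. Writing g = a_0 + a_1 x + a_2 x^2, the coefficients solve the normal equations G · a = b where
  G_{ij} = <φ_i, φ_j> and b_i = <f, φ_i>, with φ_0 = 1, φ_1 = x, φ_2 = x^2.
G =
  [2, 0, 2/3]
  [0, 2/3, 0]
  [2/3, 0, 2/5],
b = (-14/3, -8/5, -26/15).
Solving gives a_0 = -2, a_1 = -12/5, a_2 = -1, so
  g(x) = -x^2 - 12*x/5 - 2.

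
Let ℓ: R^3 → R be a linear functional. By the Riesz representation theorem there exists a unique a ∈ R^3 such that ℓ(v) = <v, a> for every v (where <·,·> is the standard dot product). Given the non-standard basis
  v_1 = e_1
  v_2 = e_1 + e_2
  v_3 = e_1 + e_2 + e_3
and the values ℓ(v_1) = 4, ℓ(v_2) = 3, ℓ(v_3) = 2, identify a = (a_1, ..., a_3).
a = (4, -1, -1)

Write a = (a_1, ..., a_3) in the standard basis. For each basis vector v_i, ℓ(v_i) = <v_i, a> is a linear equation in the a_j's. Collect the n equations into a matrix system V a = ℓ, where row i of V is v_i (expressed in the standard basis). Since V is invertible (lower-triangular with 1s on the diagonal, up to permutation), solve by back-substitution:
  V =
[[1, 0, 0],
 [1, 1, 0],
 [1, 1, 1]]
  V a = (4, 3, 2)
Solving gives a = (4, -1, -1).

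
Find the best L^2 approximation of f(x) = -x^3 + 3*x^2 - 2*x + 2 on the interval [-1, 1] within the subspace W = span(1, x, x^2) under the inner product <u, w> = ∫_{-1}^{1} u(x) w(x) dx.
g(x) = 3*x^2 - 13*x/5 + 2

The best approximation g ∈ W is the orthogonal projection of f onto W. Writing g = a_0 + a_1 x + a_2 x^2, the coefficients solve the normal equations G · a = b where
  G_{ij} = <φ_i, φ_j> and b_i = <f, φ_i>, with φ_0 = 1, φ_1 = x, φ_2 = x^2.
G =
  [2, 0, 2/3]
  [0, 2/3, 0]
  [2/3, 0, 2/5],
b = (6, -26/15, 38/15).
Solving gives a_0 = 2, a_1 = -13/5, a_2 = 3, so
  g(x) = 3*x^2 - 13*x/5 + 2.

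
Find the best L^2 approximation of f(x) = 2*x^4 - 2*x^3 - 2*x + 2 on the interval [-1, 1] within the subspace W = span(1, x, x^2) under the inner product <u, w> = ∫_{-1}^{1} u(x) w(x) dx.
g(x) = 12*x^2/7 - 16*x/5 + 64/35

The best approximation g ∈ W is the orthogonal projection of f onto W. Writing g = a_0 + a_1 x + a_2 x^2, the coefficients solve the normal equations G · a = b where
  G_{ij} = <φ_i, φ_j> and b_i = <f, φ_i>, with φ_0 = 1, φ_1 = x, φ_2 = x^2.
G =
  [2, 0, 2/3]
  [0, 2/3, 0]
  [2/3, 0, 2/5],
b = (24/5, -32/15, 40/21).
Solving gives a_0 = 64/35, a_1 = -16/5, a_2 = 12/7, so
  g(x) = 12*x^2/7 - 16*x/5 + 64/35.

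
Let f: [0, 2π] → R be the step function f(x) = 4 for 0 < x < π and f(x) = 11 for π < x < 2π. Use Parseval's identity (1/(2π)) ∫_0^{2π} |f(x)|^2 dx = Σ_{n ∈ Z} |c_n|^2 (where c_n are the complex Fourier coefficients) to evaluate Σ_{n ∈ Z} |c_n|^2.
Σ |c_n|^2 = 137/2

Parseval equates the L^2 energy of f (normalised by 1/(2π)) with the ℓ^2 sum of its Fourier coefficients: (1/(2π)) ∫_0^{2π} |f|^2 = Σ |c_n|^2.
Compute the left side: (1/(2π)) [∫_0^π 4^2 dx + ∫_π^{2π} 11^2 dx] = (1/(2π)) · (16π + 121π) = (16 + 121)/2 = 137/2.
So Σ_{n ∈ Z} |c_n|^2 = 137/2.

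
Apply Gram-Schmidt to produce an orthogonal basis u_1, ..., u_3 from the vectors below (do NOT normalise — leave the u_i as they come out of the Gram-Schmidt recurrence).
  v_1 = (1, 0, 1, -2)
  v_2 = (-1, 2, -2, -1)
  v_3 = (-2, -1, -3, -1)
Orthogonal basis:
  u_1 = (1, 0, 1, -2)
  u_2 = (-5/6, 2, -11/6, -4/3)
  u_3 = (-56/59, -137/59, -76/59, -66/59)

Apply the Gram-Schmidt recurrence
  u_1 = v_1
  u_i = v_i − Σ_{j<i} ((v_i · u_j) / (u_j · u_j)) · u_j.

Step by step this gives:
  u_1 = (1, 0, 1, -2)
  u_2 = (-5/6, 2, -11/6, -4/3)
  u_3 = (-56/59, -137/59, -76/59, -66/59)

Orthogonality check:
  u_2 · u_1 = 0 (should be 0)
  u_3 · u_1 = 0 (should be 0)
  u_3 · u_2 = 0 (should be 0)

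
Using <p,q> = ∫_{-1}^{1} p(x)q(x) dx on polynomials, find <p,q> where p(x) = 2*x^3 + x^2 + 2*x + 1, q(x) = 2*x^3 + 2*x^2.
<p,q> = 512/105

Expand the product: p(x)·q(x) = 4*x^6 + 6*x^5 + 6*x^4 + 6*x^3 + 2*x^2.
∫_{-1}^{1} of each monomial x^k gives [2/(k+1) if k even, 0 if k odd]. Integrating term-by-term (or equivalently evaluating the antiderivative F(x) = 4*x^7/7 + x^6 + 6*x^5/5 + 3*x^4/2 + 2*x^3/3 at the endpoints):
  F(1) − F(−1) = 1037/210 − (13/210) = 512/105.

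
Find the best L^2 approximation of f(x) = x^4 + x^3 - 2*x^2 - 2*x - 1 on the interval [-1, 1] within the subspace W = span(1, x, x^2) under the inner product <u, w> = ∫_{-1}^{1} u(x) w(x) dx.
g(x) = -8*x^2/7 - 7*x/5 - 38/35

The best approximation g ∈ W is the orthogonal projection of f onto W. Writing g = a_0 + a_1 x + a_2 x^2, the coefficients solve the normal equations G · a = b where
  G_{ij} = <φ_i, φ_j> and b_i = <f, φ_i>, with φ_0 = 1, φ_1 = x, φ_2 = x^2.
G =
  [2, 0, 2/3]
  [0, 2/3, 0]
  [2/3, 0, 2/5],
b = (-44/15, -14/15, -124/105).
Solving gives a_0 = -38/35, a_1 = -7/5, a_2 = -8/7, so
  g(x) = -8*x^2/7 - 7*x/5 - 38/35.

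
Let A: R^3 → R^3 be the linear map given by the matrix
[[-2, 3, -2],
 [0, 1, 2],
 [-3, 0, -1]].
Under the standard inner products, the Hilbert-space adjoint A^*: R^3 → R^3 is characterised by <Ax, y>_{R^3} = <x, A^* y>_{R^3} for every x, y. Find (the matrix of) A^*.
A^* = A^T =
[[-2, 0, -3],
 [3, 1, 0],
 [-2, 2, -1]]

For real matrices with standard dot products, the defining identity <Ax, y> = <x, A^* y> gives (Ax)^T y = x^T (A^*) y, i.e. x^T A^T y = x^T (A^*) y. Since this holds for all x, y, we must have A^* = A^T. Therefore
A^* =
[[-2, 0, -3],
 [3, 1, 0],
 [-2, 2, -1]].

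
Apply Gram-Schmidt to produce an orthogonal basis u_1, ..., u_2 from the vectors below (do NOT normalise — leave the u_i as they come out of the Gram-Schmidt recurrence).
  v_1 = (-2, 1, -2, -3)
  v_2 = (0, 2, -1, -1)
Orthogonal basis:
  u_1 = (-2, 1, -2, -3)
  u_2 = (7/9, 29/18, -2/9, 1/6)

Apply the Gram-Schmidt recurrence
  u_1 = v_1
  u_i = v_i − Σ_{j<i} ((v_i · u_j) / (u_j · u_j)) · u_j.

Step by step this gives:
  u_1 = (-2, 1, -2, -3)
  u_2 = (7/9, 29/18, -2/9, 1/6)

Orthogonality check:
  u_2 · u_1 = 0 (should be 0)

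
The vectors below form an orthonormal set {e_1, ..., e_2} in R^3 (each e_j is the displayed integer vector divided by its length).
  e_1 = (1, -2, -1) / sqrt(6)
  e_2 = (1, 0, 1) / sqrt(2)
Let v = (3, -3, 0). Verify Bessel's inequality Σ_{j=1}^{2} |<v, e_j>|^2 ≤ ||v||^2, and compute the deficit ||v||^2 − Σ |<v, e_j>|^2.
Σ |<v, e_j>|^2 = 18; ||v||^2 = 18; deficit = 0

Write each e_j = u_j / sqrt(<u_j, u_j>) where u_j is the displayed integer vector. Then <v, e_j> = <v, u_j> / sqrt(<u_j, u_j>), so |<v, e_j>|^2 = <v, u_j>^2 / <u_j, u_j>.
Coefficients: <v, e_1> = 9/sqrt(6), <v, e_2> = 3/sqrt(2).
Square and sum: Σ |<v, e_j>|^2 = 18.
Compute ||v||^2 = v·v = 18.
Deficit = 18 − 18 = 0 ≥ 0, confirming Bessel's inequality. (The deficit equals ||v − Σ <v,e_j> e_j||^2, the squared distance from v to span{e_j}.)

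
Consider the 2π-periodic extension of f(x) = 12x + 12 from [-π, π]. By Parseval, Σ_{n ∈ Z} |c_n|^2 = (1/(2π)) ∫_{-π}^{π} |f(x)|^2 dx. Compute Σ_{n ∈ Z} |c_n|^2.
Σ |c_n|^2 = 48π^2 + 144

Expand and integrate term by term over [-π, π]:
  ∫ (12x)^2 dx = 144·(2π^3/3); ∫ 2·12·(12)·x dx = 0 (odd integrand); ∫ 12^2 dx = 144·2π.
So (1/(2π)) ∫_{-π}^{π} (12x + 12)^2 dx = 144π^2/3 + 144 = 48π^2 + 144.
Parseval ⇒ Σ |c_n|^2 = 48π^2 + 144.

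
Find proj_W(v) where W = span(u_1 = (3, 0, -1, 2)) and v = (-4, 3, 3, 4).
proj_W(v) = (-3/2, 0, 1/2, -1)

Set up U = [u_1 | ... | u_1] ∈ R^(4×1). The projector onto W = col(U) is P = U (U^T U)^(-1) U^T.
Compute U^T U =
  [14],
and U^T v = (-7).
Solve U^T U · c = U^T v for the coefficients: c = (-1/2). The projection is proj_W(v) = U c.
Check: (v - proj_W(v)) · u_1 = 0  (should be 0).
Result: proj_W(v) = (-3/2, 0, 1/2, -1).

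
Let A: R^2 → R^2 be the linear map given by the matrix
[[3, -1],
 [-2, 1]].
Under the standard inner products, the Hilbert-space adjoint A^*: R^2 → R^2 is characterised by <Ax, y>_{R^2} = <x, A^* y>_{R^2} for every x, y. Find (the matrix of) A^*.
A^* = A^T =
[[3, -2],
 [-1, 1]]

For real matrices with standard dot products, the defining identity <Ax, y> = <x, A^* y> gives (Ax)^T y = x^T (A^*) y, i.e. x^T A^T y = x^T (A^*) y. Since this holds for all x, y, we must have A^* = A^T. Therefore
A^* =
[[3, -2],
 [-1, 1]].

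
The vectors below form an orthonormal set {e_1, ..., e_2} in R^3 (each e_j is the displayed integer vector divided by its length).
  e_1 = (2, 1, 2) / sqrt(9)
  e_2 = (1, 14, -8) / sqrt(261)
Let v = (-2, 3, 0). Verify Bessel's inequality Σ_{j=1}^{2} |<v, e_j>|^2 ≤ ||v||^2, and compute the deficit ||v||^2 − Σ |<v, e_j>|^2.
Σ |<v, e_j>|^2 = 181/29; ||v||^2 = 13; deficit = 196/29

Write each e_j = u_j / sqrt(<u_j, u_j>) where u_j is the displayed integer vector. Then <v, e_j> = <v, u_j> / sqrt(<u_j, u_j>), so |<v, e_j>|^2 = <v, u_j>^2 / <u_j, u_j>.
Coefficients: <v, e_1> = -1/sqrt(9), <v, e_2> = 40/sqrt(261).
Square and sum: Σ |<v, e_j>|^2 = 181/29.
Compute ||v||^2 = v·v = 13.
Deficit = 13 − 181/29 = 196/29 ≥ 0, confirming Bessel's inequality. (The deficit equals ||v − Σ <v,e_j> e_j||^2, the squared distance from v to span{e_j}.)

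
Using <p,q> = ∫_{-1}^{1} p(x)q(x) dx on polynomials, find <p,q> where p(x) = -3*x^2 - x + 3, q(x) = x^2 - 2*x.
<p,q> = 32/15

Expand the product: p(x)·q(x) = -3*x^4 + 5*x^3 + 5*x^2 - 6*x.
∫_{-1}^{1} of each monomial x^k gives [2/(k+1) if k even, 0 if k odd]. Integrating term-by-term (or equivalently evaluating the antiderivative F(x) = -3*x^5/5 + 5*x^4/4 + 5*x^3/3 - 3*x^2 at the endpoints):
  F(1) − F(−1) = -41/60 − (-169/60) = 32/15.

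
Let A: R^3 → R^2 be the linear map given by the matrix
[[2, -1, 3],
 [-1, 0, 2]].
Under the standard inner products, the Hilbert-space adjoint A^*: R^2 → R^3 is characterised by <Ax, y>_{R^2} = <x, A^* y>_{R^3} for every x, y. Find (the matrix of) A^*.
A^* = A^T =
[[2, -1],
 [-1, 0],
 [3, 2]]

For real matrices with standard dot products, the defining identity <Ax, y> = <x, A^* y> gives (Ax)^T y = x^T (A^*) y, i.e. x^T A^T y = x^T (A^*) y. Since this holds for all x, y, we must have A^* = A^T. Therefore
A^* =
[[2, -1],
 [-1, 0],
 [3, 2]].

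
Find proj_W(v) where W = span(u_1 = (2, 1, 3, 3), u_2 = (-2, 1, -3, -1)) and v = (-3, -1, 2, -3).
proj_W(v) = (-4/15, -28/15, -2/5, -32/15)

Set up U = [u_1 | ... | u_2] ∈ R^(4×2). The projector onto W = col(U) is P = U (U^T U)^(-1) U^T.
Compute U^T U =
  [23, -15]
  [-15, 15],
and U^T v = (-10, 2).
Solve U^T U · c = U^T v for the coefficients: c = (-1, -13/15). The projection is proj_W(v) = U c.
Check: (v - proj_W(v)) · u_1 = 0  (should be 0).
Check: (v - proj_W(v)) · u_2 = 0  (should be 0).
Result: proj_W(v) = (-4/15, -28/15, -2/5, -32/15).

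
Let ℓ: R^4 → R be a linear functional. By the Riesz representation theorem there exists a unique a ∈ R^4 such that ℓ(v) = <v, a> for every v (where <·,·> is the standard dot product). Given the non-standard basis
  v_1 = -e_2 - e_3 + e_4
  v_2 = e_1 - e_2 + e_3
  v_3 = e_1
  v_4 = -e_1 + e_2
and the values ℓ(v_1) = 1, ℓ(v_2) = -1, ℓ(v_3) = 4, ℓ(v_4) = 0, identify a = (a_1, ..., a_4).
a = (4, 4, -1, 4)

Write a = (a_1, ..., a_4) in the standard basis. For each basis vector v_i, ℓ(v_i) = <v_i, a> is a linear equation in the a_j's. Collect the n equations into a matrix system V a = ℓ, where row i of V is v_i (expressed in the standard basis). Since V is invertible (lower-triangular with 1s on the diagonal, up to permutation), solve by back-substitution:
  V =
[[0, -1, -1, 1],
 [1, -1, 1, 0],
 [1, 0, 0, 0],
 [-1, 1, 0, 0]]
  V a = (1, -1, 4, 0)
Solving gives a = (4, 4, -1, 4).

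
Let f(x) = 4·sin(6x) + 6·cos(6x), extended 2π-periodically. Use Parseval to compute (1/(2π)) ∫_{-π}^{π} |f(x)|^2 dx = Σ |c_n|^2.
Σ |c_n|^2 = 26

Expand |f|^2 and use orthogonality of {sin(nx), cos(mx)} on [-π, π]:
  ∫_{-π}^{π} sin(nx)^2 dx = π, ∫ cos(mx)^2 dx = π, and cross terms integrate to 0.
So ∫_{-π}^{π} f(x)^2 dx = 4^2 · π + 6^2 · π = (16 + 36)π.
Divide by 2π: (16 + 36)/2 = 26.
By Parseval, this equals Σ |c_n|^2.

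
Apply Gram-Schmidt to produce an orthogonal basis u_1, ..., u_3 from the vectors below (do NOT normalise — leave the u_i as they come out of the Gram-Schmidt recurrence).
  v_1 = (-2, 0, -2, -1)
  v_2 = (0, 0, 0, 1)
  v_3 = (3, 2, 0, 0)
Orthogonal basis:
  u_1 = (-2, 0, -2, -1)
  u_2 = (-2/9, 0, -2/9, 8/9)
  u_3 = (3/2, 2, -3/2, 0)

Apply the Gram-Schmidt recurrence
  u_1 = v_1
  u_i = v_i − Σ_{j<i} ((v_i · u_j) / (u_j · u_j)) · u_j.

Step by step this gives:
  u_1 = (-2, 0, -2, -1)
  u_2 = (-2/9, 0, -2/9, 8/9)
  u_3 = (3/2, 2, -3/2, 0)

Orthogonality check:
  u_2 · u_1 = 0 (should be 0)
  u_3 · u_1 = 0 (should be 0)
  u_3 · u_2 = 0 (should be 0)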